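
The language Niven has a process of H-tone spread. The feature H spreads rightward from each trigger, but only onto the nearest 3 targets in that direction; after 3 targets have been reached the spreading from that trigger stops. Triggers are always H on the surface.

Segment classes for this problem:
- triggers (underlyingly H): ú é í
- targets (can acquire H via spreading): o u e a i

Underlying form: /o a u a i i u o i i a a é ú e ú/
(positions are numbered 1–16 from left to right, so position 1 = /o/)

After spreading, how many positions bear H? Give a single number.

From /é/ at 13 rightward: 14 /ú/ is itself a trigger — this domain ends here.
From /ú/ at 14 rightward: 15 /e/ → H; 16 /ú/ is itself a trigger — this domain ends here.
From /ú/ at 16 rightward: word edge.
Targets with no active source: positions 1 2 3 4 5 6 7 8 9 10 11 12 stay [-high tone].
H positions on the surface: 13 14 15 16.

4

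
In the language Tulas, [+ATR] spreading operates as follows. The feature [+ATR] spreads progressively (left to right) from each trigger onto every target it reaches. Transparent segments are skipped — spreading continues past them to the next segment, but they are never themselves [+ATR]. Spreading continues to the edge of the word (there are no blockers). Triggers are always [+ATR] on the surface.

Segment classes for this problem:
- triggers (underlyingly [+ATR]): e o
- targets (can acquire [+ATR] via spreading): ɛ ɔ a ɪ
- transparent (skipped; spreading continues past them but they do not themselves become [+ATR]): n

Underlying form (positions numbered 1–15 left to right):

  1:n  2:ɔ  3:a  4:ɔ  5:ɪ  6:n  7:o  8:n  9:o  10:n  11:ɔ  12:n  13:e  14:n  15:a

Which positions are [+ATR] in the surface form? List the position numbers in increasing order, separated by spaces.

From /o/ at 7 rightward: 8 /n/ transparent; 9 /o/ is itself a trigger — this domain ends here.
From /o/ at 9 rightward: 10 /n/ transparent; 11 /ɔ/ → [+ATR]; 12 /n/ transparent; 13 /e/ is itself a trigger — this domain ends here.
From /e/ at 13 rightward: 14 /n/ transparent; 15 /a/ → [+ATR]; word edge.
Targets with no active source: positions 2 3 4 5 stay [-ATR].

7 9 11 13 15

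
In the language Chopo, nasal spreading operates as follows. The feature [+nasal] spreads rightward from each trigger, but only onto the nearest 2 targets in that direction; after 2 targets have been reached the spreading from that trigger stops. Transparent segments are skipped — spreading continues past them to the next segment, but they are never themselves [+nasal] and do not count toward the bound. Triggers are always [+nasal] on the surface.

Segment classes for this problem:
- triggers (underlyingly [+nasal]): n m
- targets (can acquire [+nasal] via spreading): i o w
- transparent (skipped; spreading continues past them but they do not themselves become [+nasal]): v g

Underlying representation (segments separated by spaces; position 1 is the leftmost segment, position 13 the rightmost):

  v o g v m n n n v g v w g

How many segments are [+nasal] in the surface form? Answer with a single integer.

5

From /m/ at 5 rightward: 6 /n/ is itself a trigger — this domain ends here.
From /n/ at 6 rightward: 7 /n/ is itself a trigger — this domain ends here.
From /n/ at 7 rightward: 8 /n/ is itself a trigger — this domain ends here.
From /n/ at 8 rightward: 9 /v/ transparent; 10 /g/ transparent; 11 /v/ transparent; 12 /w/ → [+nasal]; 13 /g/ transparent; word edge.
Target with no active source: position 2 stays [-nasal].
[+nasal] positions on the surface: 5 6 7 8 12.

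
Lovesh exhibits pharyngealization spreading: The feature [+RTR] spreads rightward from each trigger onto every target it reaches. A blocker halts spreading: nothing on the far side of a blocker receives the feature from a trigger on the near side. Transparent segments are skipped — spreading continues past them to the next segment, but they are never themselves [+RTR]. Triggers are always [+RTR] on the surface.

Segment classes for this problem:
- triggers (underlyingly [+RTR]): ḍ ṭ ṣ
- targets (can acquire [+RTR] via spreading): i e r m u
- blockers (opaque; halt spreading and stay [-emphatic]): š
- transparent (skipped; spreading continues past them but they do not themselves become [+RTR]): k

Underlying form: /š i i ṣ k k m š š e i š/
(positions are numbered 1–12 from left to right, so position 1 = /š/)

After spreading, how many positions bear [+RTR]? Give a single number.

From /ṣ/ at 4 rightward: 5 /k/ transparent; 6 /k/ transparent; 7 /m/ → [+RTR]; 8 /š/ blocks.
Targets with no active source: positions 2 3 10 11 stay [-emphatic].
[+RTR] positions on the surface: 4 7.

2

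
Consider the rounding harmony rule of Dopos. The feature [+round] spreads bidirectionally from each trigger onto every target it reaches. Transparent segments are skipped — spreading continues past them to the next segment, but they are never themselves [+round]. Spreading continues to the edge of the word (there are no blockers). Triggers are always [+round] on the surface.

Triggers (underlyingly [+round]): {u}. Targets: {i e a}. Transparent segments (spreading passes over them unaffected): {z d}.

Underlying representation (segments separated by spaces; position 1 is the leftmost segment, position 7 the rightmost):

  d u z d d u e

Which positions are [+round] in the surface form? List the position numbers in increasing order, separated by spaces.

2 6 7

From /u/ at 2 rightward: 3 /z/ transparent; 4 /d/ transparent; 5 /d/ transparent; 6 /u/ is itself a trigger — this domain ends here.
From /u/ at 2 leftward: 1 /d/ transparent; word edge.
From /u/ at 6 rightward: 7 /e/ → [+round]; word edge.
From /u/ at 6 leftward: 5 /d/ transparent; 4 /d/ transparent; 3 /z/ transparent; 2 /u/ is itself a trigger — this domain ends here.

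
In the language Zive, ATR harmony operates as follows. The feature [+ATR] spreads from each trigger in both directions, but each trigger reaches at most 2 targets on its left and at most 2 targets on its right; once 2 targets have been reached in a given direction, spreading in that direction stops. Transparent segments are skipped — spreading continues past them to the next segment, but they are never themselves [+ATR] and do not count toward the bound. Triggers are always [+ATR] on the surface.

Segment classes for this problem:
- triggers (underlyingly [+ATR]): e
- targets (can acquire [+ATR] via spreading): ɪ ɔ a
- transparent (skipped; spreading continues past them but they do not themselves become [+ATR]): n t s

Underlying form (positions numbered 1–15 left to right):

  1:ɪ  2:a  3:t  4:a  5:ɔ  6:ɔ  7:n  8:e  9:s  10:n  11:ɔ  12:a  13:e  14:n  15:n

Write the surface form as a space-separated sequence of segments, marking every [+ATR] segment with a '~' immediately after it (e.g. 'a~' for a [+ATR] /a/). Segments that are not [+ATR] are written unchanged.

ɪ a t a ɔ~ ɔ~ n e~ s n ɔ~ a~ e~ n n

From /e/ at 8 rightward: 9 /s/ transparent; 10 /n/ transparent; 11 /ɔ/ → [+ATR]; 12 /a/ → [+ATR]; bound reached.
From /e/ at 8 leftward: 7 /n/ transparent; 6 /ɔ/ → [+ATR]; 5 /ɔ/ → [+ATR]; bound reached.
From /e/ at 13 rightward: 14 /n/ transparent; 15 /n/ transparent; word edge.
From /e/ at 13 leftward: 12 /a/ → [+ATR]; 11 /ɔ/ → [+ATR]; bound reached.
Targets with no active source: positions 1 2 4 stay [-ATR].
[+ATR] positions on the surface: 5 6 8 11 12 13.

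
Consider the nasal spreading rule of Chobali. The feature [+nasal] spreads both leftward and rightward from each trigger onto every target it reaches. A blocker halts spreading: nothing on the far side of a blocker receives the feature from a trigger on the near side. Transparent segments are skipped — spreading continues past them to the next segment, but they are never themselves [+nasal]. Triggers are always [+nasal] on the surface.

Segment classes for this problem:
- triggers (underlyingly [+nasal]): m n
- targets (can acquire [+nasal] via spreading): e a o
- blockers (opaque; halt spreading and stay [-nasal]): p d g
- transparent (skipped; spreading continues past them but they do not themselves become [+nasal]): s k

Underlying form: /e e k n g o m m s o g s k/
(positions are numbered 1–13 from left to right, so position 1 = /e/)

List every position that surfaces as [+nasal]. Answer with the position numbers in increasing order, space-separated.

From /n/ at 4 rightward: 5 /g/ blocks.
From /n/ at 4 leftward: 3 /k/ transparent; 2 /e/ → [+nasal]; 1 /e/ → [+nasal]; word edge.
From /m/ at 7 rightward: 8 /m/ is itself a trigger — this domain ends here.
From /m/ at 7 leftward: 6 /o/ → [+nasal]; 5 /g/ blocks.
From /m/ at 8 rightward: 9 /s/ transparent; 10 /o/ → [+nasal]; 11 /g/ blocks.
From /m/ at 8 leftward: 7 /m/ is itself a trigger — this domain ends here.

1 2 4 6 7 8 10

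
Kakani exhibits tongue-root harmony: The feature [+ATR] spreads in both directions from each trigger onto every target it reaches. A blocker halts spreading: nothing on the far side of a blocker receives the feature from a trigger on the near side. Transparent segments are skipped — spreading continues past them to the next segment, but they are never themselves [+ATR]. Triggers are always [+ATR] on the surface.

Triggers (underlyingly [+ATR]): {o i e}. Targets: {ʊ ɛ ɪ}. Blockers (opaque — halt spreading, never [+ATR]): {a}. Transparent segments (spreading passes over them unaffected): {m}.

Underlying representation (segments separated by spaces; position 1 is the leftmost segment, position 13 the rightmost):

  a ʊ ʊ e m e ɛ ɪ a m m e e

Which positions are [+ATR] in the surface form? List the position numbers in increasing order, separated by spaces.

2 3 4 6 7 8 12 13

From /e/ at 4 rightward: 5 /m/ transparent; 6 /e/ is itself a trigger — this domain ends here.
From /e/ at 4 leftward: 3 /ʊ/ → [+ATR]; 2 /ʊ/ → [+ATR]; 1 /a/ blocks.
From /e/ at 6 rightward: 7 /ɛ/ → [+ATR]; 8 /ɪ/ → [+ATR]; 9 /a/ blocks.
From /e/ at 6 leftward: 5 /m/ transparent; 4 /e/ is itself a trigger — this domain ends here.
From /e/ at 12 rightward: 13 /e/ is itself a trigger — this domain ends here.
From /e/ at 12 leftward: 11 /m/ transparent; 10 /m/ transparent; 9 /a/ blocks.
From /e/ at 13 rightward: word edge.
From /e/ at 13 leftward: 12 /e/ is itself a trigger — this domain ends here.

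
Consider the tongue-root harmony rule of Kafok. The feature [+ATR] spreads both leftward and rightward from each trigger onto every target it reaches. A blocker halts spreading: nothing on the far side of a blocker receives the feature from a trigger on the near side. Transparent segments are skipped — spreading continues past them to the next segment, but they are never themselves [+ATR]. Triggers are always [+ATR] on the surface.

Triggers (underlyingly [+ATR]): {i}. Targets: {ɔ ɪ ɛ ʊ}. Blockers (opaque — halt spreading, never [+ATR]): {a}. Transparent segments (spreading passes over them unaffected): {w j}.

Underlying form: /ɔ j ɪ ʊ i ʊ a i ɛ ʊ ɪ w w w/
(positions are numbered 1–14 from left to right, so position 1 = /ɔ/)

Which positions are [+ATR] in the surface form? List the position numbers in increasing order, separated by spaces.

1 3 4 5 6 8 9 10 11

From /i/ at 5 rightward: 6 /ʊ/ → [+ATR]; 7 /a/ blocks.
From /i/ at 5 leftward: 4 /ʊ/ → [+ATR]; 3 /ɪ/ → [+ATR]; 2 /j/ transparent; 1 /ɔ/ → [+ATR]; word edge.
From /i/ at 8 rightward: 9 /ɛ/ → [+ATR]; 10 /ʊ/ → [+ATR]; 11 /ɪ/ → [+ATR]; 12 /w/ transparent; 13 /w/ transparent; 14 /w/ transparent; word edge.
From /i/ at 8 leftward: 7 /a/ blocks.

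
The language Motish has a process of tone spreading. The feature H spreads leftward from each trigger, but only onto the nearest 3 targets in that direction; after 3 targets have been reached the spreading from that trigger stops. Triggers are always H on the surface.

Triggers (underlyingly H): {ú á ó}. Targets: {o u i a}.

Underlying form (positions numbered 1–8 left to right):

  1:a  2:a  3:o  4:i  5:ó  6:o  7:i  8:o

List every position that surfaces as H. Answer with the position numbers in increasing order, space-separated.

From /ó/ at 5 leftward: 4 /i/ → H; 3 /o/ → H; 2 /a/ → H; bound reached.
Targets with no active source: positions 1 6 7 8 stay [-high tone].

2 3 4 5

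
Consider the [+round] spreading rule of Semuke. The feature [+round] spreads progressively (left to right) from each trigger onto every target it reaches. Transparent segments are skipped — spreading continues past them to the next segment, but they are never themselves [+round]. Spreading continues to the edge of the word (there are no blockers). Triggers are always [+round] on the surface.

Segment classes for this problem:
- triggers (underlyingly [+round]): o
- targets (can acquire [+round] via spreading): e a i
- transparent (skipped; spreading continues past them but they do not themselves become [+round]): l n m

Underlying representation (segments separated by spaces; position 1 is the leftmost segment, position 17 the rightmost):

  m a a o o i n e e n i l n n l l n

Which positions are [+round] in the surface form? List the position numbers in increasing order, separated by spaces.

From /o/ at 4 rightward: 5 /o/ is itself a trigger — this domain ends here.
From /o/ at 5 rightward: 6 /i/ → [+round]; 7 /n/ transparent; 8 /e/ → [+round]; 9 /e/ → [+round]; 10 /n/ transparent; 11 /i/ → [+round]; 12 /l/ transparent; 13 /n/ transparent; 14 /n/ transparent; 15 /l/ transparent; 16 /l/ transparent; 17 /n/ transparent; word edge.
Targets with no active source: positions 2 3 stay [-round].

4 5 6 8 9 11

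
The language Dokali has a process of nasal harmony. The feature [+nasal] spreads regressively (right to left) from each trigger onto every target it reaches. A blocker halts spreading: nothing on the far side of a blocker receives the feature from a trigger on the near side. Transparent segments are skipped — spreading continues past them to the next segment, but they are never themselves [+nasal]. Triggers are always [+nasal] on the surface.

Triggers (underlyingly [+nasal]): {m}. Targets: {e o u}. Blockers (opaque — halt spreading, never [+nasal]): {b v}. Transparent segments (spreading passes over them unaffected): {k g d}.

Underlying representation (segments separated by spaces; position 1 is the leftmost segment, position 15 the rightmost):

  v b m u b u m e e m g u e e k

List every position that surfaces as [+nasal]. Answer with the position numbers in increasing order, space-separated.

From /m/ at 3 leftward: 2 /b/ blocks.
From /m/ at 7 leftward: 6 /u/ → [+nasal]; 5 /b/ blocks.
From /m/ at 10 leftward: 9 /e/ → [+nasal]; 8 /e/ → [+nasal]; 7 /m/ is itself a trigger — this domain ends here.
Targets with no active source: positions 4 12 13 14 stay [-nasal].

3 6 7 8 9 10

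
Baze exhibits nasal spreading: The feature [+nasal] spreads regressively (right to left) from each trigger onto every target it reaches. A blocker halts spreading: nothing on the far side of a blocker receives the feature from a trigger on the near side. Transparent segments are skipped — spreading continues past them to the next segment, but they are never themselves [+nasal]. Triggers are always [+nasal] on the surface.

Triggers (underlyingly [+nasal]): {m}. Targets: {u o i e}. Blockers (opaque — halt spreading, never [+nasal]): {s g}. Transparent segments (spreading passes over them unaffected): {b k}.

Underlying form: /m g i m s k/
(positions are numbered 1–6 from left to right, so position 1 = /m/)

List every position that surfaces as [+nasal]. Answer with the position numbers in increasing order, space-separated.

From /m/ at 1 leftward: word edge.
From /m/ at 4 leftward: 3 /i/ → [+nasal]; 2 /g/ blocks.

1 3 4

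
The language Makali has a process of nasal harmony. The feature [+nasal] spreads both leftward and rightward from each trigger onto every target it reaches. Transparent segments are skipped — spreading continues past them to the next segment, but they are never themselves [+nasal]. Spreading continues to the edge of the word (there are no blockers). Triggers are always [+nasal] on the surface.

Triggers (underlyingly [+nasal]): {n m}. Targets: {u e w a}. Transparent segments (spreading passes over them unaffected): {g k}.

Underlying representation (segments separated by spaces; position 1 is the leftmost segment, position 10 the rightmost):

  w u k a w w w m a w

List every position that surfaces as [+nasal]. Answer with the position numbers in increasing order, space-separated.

1 2 4 5 6 7 8 9 10

From /m/ at 8 rightward: 9 /a/ → [+nasal]; 10 /w/ → [+nasal]; word edge.
From /m/ at 8 leftward: 7 /w/ → [+nasal]; 6 /w/ → [+nasal]; 5 /w/ → [+nasal]; 4 /a/ → [+nasal]; 3 /k/ transparent; 2 /u/ → [+nasal]; 1 /w/ → [+nasal]; word edge.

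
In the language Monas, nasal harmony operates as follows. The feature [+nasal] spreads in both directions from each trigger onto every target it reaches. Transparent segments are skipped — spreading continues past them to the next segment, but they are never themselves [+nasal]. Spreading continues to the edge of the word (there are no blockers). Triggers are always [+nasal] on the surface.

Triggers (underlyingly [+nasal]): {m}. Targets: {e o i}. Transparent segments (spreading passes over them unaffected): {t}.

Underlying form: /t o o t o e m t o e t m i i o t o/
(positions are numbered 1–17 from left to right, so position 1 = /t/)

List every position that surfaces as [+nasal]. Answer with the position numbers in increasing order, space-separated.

2 3 5 6 7 9 10 12 13 14 15 17

From /m/ at 7 rightward: 8 /t/ transparent; 9 /o/ → [+nasal]; 10 /e/ → [+nasal]; 11 /t/ transparent; 12 /m/ is itself a trigger — this domain ends here.
From /m/ at 7 leftward: 6 /e/ → [+nasal]; 5 /o/ → [+nasal]; 4 /t/ transparent; 3 /o/ → [+nasal]; 2 /o/ → [+nasal]; 1 /t/ transparent; word edge.
From /m/ at 12 rightward: 13 /i/ → [+nasal]; 14 /i/ → [+nasal]; 15 /o/ → [+nasal]; 16 /t/ transparent; 17 /o/ → [+nasal]; word edge.
From /m/ at 12 leftward: 11 /t/ transparent; 10 /e/ → [+nasal]; 9 /o/ → [+nasal]; 8 /t/ transparent; 7 /m/ is itself a trigger — this domain ends here.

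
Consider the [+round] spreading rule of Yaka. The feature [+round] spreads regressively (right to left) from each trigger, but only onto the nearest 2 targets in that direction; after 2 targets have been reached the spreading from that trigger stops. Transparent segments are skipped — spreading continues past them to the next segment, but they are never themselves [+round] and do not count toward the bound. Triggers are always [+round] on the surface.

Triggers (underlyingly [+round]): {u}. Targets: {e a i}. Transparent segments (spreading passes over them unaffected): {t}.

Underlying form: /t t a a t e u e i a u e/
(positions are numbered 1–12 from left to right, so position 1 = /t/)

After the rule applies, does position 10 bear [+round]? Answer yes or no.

From /u/ at 7 leftward: 6 /e/ → [+round]; 5 /t/ transparent; 4 /a/ → [+round]; bound reached.
From /u/ at 11 leftward: 10 /a/ → [+round]; 9 /i/ → [+round]; bound reached.
Targets with no active source: positions 3 8 12 stay [-round].
[+round] positions on the surface: 4 6 7 9 10 11.

yes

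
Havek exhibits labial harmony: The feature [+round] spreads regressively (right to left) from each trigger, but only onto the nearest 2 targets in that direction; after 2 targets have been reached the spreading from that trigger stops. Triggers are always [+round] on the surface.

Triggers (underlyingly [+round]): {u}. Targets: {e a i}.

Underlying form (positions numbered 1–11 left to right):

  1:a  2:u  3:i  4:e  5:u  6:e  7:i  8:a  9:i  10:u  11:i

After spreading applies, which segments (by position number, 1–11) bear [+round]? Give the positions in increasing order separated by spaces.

1 2 3 4 5 8 9 10

From /u/ at 2 leftward: 1 /a/ → [+round]; word edge.
From /u/ at 5 leftward: 4 /e/ → [+round]; 3 /i/ → [+round]; bound reached.
From /u/ at 10 leftward: 9 /i/ → [+round]; 8 /a/ → [+round]; bound reached.
Targets with no active source: positions 6 7 11 stay [-round].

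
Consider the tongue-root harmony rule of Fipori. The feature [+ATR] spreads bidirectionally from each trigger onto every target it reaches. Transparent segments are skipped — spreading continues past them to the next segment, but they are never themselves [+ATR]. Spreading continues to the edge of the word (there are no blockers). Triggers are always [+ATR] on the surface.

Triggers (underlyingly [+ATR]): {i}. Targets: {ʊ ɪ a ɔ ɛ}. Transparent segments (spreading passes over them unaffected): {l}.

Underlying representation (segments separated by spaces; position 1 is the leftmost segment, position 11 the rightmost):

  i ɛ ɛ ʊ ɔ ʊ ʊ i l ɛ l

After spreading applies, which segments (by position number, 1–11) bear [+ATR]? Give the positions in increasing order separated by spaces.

From /i/ at 1 rightward: 2 /ɛ/ → [+ATR]; 3 /ɛ/ → [+ATR]; 4 /ʊ/ → [+ATR]; 5 /ɔ/ → [+ATR]; 6 /ʊ/ → [+ATR]; 7 /ʊ/ → [+ATR]; 8 /i/ is itself a trigger — this domain ends here.
From /i/ at 1 leftward: word edge.
From /i/ at 8 rightward: 9 /l/ transparent; 10 /ɛ/ → [+ATR]; 11 /l/ transparent; word edge.
From /i/ at 8 leftward: 7 /ʊ/ → [+ATR]; 6 /ʊ/ → [+ATR]; 5 /ɔ/ → [+ATR]; 4 /ʊ/ → [+ATR]; 3 /ɛ/ → [+ATR]; 2 /ɛ/ → [+ATR]; 1 /i/ is itself a trigger — this domain ends here.

1 2 3 4 5 6 7 8 10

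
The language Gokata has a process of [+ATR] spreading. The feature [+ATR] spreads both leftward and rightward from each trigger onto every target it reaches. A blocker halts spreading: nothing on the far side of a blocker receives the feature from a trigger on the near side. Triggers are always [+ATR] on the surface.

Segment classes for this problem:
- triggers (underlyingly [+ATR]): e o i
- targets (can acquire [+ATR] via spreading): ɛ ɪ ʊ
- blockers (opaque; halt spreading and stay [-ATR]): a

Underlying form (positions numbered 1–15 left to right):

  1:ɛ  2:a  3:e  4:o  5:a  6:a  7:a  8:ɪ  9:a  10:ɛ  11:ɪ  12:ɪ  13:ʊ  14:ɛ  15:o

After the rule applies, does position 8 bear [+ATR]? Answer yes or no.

From /e/ at 3 rightward: 4 /o/ is itself a trigger — this domain ends here.
From /e/ at 3 leftward: 2 /a/ blocks.
From /o/ at 4 rightward: 5 /a/ blocks.
From /o/ at 4 leftward: 3 /e/ is itself a trigger — this domain ends here.
From /o/ at 15 rightward: word edge.
From /o/ at 15 leftward: 14 /ɛ/ → [+ATR]; 13 /ʊ/ → [+ATR]; 12 /ɪ/ → [+ATR]; 11 /ɪ/ → [+ATR]; 10 /ɛ/ → [+ATR]; 9 /a/ blocks.
Targets with no active source: positions 1 8 stay [-ATR].
[+ATR] positions on the surface: 3 4 10 11 12 13 14 15.

no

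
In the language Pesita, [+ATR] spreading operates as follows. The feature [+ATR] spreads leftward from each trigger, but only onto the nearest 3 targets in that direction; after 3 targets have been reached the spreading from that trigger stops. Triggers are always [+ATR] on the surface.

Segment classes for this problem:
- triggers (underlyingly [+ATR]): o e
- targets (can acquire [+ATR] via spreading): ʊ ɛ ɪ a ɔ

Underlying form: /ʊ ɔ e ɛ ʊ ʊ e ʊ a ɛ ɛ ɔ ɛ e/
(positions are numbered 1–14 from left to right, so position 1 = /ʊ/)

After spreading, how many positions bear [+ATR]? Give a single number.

11

From /e/ at 3 leftward: 2 /ɔ/ → [+ATR]; 1 /ʊ/ → [+ATR]; word edge.
From /e/ at 7 leftward: 6 /ʊ/ → [+ATR]; 5 /ʊ/ → [+ATR]; 4 /ɛ/ → [+ATR]; bound reached.
From /e/ at 14 leftward: 13 /ɛ/ → [+ATR]; 12 /ɔ/ → [+ATR]; 11 /ɛ/ → [+ATR]; bound reached.
Targets with no active source: positions 8 9 10 stay [-ATR].
[+ATR] positions on the surface: 1 2 3 4 5 6 7 11 12 13 14.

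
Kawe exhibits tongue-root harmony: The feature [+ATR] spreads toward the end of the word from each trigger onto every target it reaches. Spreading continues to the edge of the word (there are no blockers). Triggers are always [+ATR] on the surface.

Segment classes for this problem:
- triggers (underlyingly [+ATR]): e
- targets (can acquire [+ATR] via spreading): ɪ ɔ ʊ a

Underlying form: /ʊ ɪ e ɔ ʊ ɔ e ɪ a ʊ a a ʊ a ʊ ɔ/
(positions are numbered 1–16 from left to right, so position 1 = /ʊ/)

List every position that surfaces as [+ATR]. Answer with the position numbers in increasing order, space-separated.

3 4 5 6 7 8 9 10 11 12 13 14 15 16

From /e/ at 3 rightward: 4 /ɔ/ → [+ATR]; 5 /ʊ/ → [+ATR]; 6 /ɔ/ → [+ATR]; 7 /e/ is itself a trigger — this domain ends here.
From /e/ at 7 rightward: 8 /ɪ/ → [+ATR]; 9 /a/ → [+ATR]; 10 /ʊ/ → [+ATR]; 11 /a/ → [+ATR]; 12 /a/ → [+ATR]; 13 /ʊ/ → [+ATR]; 14 /a/ → [+ATR]; 15 /ʊ/ → [+ATR]; 16 /ɔ/ → [+ATR]; word edge.
Targets with no active source: positions 1 2 stay [-ATR].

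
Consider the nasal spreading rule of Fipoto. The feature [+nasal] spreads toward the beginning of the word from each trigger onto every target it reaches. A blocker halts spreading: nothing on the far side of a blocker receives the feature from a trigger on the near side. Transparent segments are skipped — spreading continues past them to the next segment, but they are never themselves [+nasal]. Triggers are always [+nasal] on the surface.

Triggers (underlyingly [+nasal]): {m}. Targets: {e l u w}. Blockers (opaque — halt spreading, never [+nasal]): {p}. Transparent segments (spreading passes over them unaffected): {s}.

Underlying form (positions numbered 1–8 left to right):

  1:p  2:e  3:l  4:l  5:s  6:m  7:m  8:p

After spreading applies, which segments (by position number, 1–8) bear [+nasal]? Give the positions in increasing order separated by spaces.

2 3 4 6 7

From /m/ at 6 leftward: 5 /s/ transparent; 4 /l/ → [+nasal]; 3 /l/ → [+nasal]; 2 /e/ → [+nasal]; 1 /p/ blocks.
From /m/ at 7 leftward: 6 /m/ is itself a trigger — this domain ends here.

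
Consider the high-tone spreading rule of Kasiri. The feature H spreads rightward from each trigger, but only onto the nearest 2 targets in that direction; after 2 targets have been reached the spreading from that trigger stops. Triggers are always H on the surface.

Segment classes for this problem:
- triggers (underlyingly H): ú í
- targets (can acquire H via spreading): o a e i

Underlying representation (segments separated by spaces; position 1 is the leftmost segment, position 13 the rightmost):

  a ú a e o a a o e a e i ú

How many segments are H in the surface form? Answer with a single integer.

4

From /ú/ at 2 rightward: 3 /a/ → H; 4 /e/ → H; bound reached.
From /ú/ at 13 rightward: word edge.
Targets with no active source: positions 1 5 6 7 8 9 10 11 12 stay [-high tone].
H positions on the surface: 2 3 4 13.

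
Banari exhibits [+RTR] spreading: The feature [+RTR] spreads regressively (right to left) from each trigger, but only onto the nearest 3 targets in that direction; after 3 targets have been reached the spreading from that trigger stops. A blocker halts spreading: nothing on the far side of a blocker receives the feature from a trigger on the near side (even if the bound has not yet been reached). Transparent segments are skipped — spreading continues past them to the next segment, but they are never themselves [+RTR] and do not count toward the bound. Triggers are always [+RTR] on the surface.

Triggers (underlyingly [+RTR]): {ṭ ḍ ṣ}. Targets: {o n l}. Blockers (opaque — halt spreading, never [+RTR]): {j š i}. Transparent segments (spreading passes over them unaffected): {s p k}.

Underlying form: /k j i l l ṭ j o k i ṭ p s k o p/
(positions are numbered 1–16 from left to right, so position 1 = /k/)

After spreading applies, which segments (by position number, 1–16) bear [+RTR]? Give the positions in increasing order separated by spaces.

4 5 6 11

From /ṭ/ at 6 leftward: 5 /l/ → [+RTR]; 4 /l/ → [+RTR]; 3 /i/ blocks.
From /ṭ/ at 11 leftward: 10 /i/ blocks.
Targets with no active source: positions 8 15 stay [-emphatic].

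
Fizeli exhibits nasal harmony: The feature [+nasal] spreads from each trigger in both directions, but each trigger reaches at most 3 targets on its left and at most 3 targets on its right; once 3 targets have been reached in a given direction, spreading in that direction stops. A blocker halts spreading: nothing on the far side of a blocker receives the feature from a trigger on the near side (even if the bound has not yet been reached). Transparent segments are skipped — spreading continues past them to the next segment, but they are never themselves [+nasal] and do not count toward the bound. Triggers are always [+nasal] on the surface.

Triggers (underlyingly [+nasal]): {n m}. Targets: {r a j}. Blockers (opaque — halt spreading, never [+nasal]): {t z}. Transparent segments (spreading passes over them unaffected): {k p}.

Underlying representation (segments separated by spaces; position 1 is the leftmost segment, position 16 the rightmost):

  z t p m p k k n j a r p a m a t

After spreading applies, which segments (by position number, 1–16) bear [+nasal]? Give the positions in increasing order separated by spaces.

From /m/ at 4 rightward: 5 /p/ transparent; 6 /k/ transparent; 7 /k/ transparent; 8 /n/ is itself a trigger — this domain ends here.
From /m/ at 4 leftward: 3 /p/ transparent; 2 /t/ blocks.
From /n/ at 8 rightward: 9 /j/ → [+nasal]; 10 /a/ → [+nasal]; 11 /r/ → [+nasal]; bound reached.
From /n/ at 8 leftward: 7 /k/ transparent; 6 /k/ transparent; 5 /p/ transparent; 4 /m/ is itself a trigger — this domain ends here.
From /m/ at 14 rightward: 15 /a/ → [+nasal]; 16 /t/ blocks.
From /m/ at 14 leftward: 13 /a/ → [+nasal]; 12 /p/ transparent; 11 /r/ → [+nasal]; 10 /a/ → [+nasal]; bound reached.

4 8 9 10 11 13 14 15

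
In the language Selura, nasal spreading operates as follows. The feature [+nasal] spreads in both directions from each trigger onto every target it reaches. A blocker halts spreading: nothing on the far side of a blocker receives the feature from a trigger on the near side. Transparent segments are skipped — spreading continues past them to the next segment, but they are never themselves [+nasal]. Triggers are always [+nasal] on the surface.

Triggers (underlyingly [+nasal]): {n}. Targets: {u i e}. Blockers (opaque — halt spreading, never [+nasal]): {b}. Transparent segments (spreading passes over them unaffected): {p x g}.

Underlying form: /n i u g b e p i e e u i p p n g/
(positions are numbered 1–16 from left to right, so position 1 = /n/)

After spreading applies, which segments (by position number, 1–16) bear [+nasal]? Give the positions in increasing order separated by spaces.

1 2 3 6 8 9 10 11 12 15

From /n/ at 1 rightward: 2 /i/ → [+nasal]; 3 /u/ → [+nasal]; 4 /g/ transparent; 5 /b/ blocks.
From /n/ at 1 leftward: word edge.
From /n/ at 15 rightward: 16 /g/ transparent; word edge.
From /n/ at 15 leftward: 14 /p/ transparent; 13 /p/ transparent; 12 /i/ → [+nasal]; 11 /u/ → [+nasal]; 10 /e/ → [+nasal]; 9 /e/ → [+nasal]; 8 /i/ → [+nasal]; 7 /p/ transparent; 6 /e/ → [+nasal]; 5 /b/ blocks.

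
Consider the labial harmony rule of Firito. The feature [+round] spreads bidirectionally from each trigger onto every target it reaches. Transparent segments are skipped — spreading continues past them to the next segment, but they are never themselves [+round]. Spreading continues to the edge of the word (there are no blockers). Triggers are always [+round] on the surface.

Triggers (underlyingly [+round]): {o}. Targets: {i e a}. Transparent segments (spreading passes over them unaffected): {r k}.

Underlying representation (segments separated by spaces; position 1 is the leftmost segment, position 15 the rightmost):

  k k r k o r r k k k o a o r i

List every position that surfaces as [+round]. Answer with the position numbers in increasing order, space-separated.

From /o/ at 5 rightward: 6 /r/ transparent; 7 /r/ transparent; 8 /k/ transparent; 9 /k/ transparent; 10 /k/ transparent; 11 /o/ is itself a trigger — this domain ends here.
From /o/ at 5 leftward: 4 /k/ transparent; 3 /r/ transparent; 2 /k/ transparent; 1 /k/ transparent; word edge.
From /o/ at 11 rightward: 12 /a/ → [+round]; 13 /o/ is itself a trigger — this domain ends here.
From /o/ at 11 leftward: 10 /k/ transparent; 9 /k/ transparent; 8 /k/ transparent; 7 /r/ transparent; 6 /r/ transparent; 5 /o/ is itself a trigger — this domain ends here.
From /o/ at 13 rightward: 14 /r/ transparent; 15 /i/ → [+round]; word edge.
From /o/ at 13 leftward: 12 /a/ → [+round]; 11 /o/ is itself a trigger — this domain ends here.

5 11 12 13 15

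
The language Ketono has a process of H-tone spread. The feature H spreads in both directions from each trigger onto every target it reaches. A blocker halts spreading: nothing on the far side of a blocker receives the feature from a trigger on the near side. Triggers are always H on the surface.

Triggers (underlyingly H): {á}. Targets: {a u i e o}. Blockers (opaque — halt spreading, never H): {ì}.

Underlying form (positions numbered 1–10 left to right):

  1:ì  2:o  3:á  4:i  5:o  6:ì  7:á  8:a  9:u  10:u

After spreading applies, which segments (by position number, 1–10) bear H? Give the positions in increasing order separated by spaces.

2 3 4 5 7 8 9 10

From /á/ at 3 rightward: 4 /i/ → H; 5 /o/ → H; 6 /ì/ blocks.
From /á/ at 3 leftward: 2 /o/ → H; 1 /ì/ blocks.
From /á/ at 7 rightward: 8 /a/ → H; 9 /u/ → H; 10 /u/ → H; word edge.
From /á/ at 7 leftward: 6 /ì/ blocks.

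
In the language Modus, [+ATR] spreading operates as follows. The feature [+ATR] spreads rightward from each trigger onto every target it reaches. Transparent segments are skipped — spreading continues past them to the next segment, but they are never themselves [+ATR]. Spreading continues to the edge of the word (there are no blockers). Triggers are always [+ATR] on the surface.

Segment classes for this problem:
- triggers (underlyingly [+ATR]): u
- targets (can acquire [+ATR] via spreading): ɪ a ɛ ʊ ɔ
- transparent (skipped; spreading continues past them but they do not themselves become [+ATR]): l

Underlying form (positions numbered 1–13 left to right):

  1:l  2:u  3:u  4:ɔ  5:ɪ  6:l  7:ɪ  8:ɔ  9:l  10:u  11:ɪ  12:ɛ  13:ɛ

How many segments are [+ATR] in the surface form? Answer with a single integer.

From /u/ at 2 rightward: 3 /u/ is itself a trigger — this domain ends here.
From /u/ at 3 rightward: 4 /ɔ/ → [+ATR]; 5 /ɪ/ → [+ATR]; 6 /l/ transparent; 7 /ɪ/ → [+ATR]; 8 /ɔ/ → [+ATR]; 9 /l/ transparent; 10 /u/ is itself a trigger — this domain ends here.
From /u/ at 10 rightward: 11 /ɪ/ → [+ATR]; 12 /ɛ/ → [+ATR]; 13 /ɛ/ → [+ATR]; word edge.
[+ATR] positions on the surface: 2 3 4 5 7 8 10 11 12 13.

10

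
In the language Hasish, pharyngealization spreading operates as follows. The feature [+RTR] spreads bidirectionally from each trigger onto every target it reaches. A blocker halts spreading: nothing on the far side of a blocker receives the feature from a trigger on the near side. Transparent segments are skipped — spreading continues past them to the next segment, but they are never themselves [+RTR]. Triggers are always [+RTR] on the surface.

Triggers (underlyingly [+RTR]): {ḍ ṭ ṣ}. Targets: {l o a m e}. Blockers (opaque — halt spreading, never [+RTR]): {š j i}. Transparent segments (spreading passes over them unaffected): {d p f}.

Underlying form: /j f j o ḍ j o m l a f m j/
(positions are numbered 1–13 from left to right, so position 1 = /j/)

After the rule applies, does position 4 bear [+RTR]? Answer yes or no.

From /ḍ/ at 5 rightward: 6 /j/ blocks.
From /ḍ/ at 5 leftward: 4 /o/ → [+RTR]; 3 /j/ blocks.
Targets with no active source: positions 7 8 9 10 12 stay [-emphatic].
[+RTR] positions on the surface: 4 5.

yes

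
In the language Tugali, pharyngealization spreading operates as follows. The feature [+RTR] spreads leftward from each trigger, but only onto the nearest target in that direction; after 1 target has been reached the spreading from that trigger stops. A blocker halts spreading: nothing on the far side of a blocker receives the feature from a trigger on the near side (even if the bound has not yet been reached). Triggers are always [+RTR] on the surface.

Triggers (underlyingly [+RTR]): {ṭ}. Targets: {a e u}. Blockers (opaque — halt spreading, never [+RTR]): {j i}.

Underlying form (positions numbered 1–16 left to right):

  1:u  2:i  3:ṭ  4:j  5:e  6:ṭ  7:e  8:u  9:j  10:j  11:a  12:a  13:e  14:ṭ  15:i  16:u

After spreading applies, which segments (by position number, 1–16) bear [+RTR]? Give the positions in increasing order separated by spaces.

From /ṭ/ at 3 leftward: 2 /i/ blocks.
From /ṭ/ at 6 leftward: 5 /e/ → [+RTR]; bound reached.
From /ṭ/ at 14 leftward: 13 /e/ → [+RTR]; bound reached.
Targets with no active source: positions 1 7 8 11 12 16 stay [-emphatic].

3 5 6 13 14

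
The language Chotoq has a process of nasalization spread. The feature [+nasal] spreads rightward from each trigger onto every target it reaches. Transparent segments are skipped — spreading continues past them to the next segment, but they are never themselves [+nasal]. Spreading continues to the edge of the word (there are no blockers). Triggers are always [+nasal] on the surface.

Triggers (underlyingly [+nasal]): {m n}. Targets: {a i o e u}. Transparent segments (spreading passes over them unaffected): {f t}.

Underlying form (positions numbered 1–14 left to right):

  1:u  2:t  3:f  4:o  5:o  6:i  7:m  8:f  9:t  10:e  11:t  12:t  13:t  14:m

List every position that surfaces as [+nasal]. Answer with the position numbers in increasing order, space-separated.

7 10 14

From /m/ at 7 rightward: 8 /f/ transparent; 9 /t/ transparent; 10 /e/ → [+nasal]; 11 /t/ transparent; 12 /t/ transparent; 13 /t/ transparent; 14 /m/ is itself a trigger — this domain ends here.
From /m/ at 14 rightward: word edge.
Targets with no active source: positions 1 4 5 6 stay [-nasal].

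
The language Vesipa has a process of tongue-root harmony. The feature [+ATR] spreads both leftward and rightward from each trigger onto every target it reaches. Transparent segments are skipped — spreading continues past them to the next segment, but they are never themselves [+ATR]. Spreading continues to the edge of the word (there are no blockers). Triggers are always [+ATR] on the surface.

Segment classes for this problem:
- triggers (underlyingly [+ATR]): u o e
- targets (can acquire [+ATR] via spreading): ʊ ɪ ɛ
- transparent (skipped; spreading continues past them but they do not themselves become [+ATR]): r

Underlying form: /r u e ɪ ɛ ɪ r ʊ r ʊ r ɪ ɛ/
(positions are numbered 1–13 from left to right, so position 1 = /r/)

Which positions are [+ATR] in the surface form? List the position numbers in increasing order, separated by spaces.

2 3 4 5 6 8 10 12 13

From /u/ at 2 rightward: 3 /e/ is itself a trigger — this domain ends here.
From /u/ at 2 leftward: 1 /r/ transparent; word edge.
From /e/ at 3 rightward: 4 /ɪ/ → [+ATR]; 5 /ɛ/ → [+ATR]; 6 /ɪ/ → [+ATR]; 7 /r/ transparent; 8 /ʊ/ → [+ATR]; 9 /r/ transparent; 10 /ʊ/ → [+ATR]; 11 /r/ transparent; 12 /ɪ/ → [+ATR]; 13 /ɛ/ → [+ATR]; word edge.
From /e/ at 3 leftward: 2 /u/ is itself a trigger — this domain ends here.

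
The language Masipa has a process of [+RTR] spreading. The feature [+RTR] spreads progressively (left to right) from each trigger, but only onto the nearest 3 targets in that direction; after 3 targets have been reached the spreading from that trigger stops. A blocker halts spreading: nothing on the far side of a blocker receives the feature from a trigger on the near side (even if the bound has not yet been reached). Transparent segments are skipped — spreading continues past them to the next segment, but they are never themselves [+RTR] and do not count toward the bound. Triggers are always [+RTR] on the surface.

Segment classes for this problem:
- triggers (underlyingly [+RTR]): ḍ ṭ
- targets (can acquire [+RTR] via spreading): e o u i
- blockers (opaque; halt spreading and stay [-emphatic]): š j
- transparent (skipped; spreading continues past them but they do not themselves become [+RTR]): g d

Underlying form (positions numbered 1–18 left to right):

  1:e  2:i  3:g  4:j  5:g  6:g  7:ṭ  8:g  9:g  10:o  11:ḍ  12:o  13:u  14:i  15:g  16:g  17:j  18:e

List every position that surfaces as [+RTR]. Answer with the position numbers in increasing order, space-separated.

7 10 11 12 13 14

From /ṭ/ at 7 rightward: 8 /g/ transparent; 9 /g/ transparent; 10 /o/ → [+RTR]; 11 /ḍ/ is itself a trigger — this domain ends here.
From /ḍ/ at 11 rightward: 12 /o/ → [+RTR]; 13 /u/ → [+RTR]; 14 /i/ → [+RTR]; bound reached.
Targets with no active source: positions 1 2 18 stay [-emphatic].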